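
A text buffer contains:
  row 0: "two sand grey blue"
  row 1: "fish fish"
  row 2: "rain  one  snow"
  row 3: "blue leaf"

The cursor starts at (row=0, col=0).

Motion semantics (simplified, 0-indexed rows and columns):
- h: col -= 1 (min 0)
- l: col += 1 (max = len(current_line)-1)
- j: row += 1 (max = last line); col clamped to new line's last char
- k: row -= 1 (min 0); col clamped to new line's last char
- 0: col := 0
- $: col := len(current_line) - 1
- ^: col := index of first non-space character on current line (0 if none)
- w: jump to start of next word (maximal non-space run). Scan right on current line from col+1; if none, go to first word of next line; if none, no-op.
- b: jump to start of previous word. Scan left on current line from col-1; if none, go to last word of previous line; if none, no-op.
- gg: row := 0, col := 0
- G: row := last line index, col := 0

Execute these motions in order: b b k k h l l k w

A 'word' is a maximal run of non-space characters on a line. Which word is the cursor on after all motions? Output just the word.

After 1 (b): row=0 col=0 char='t'
After 2 (b): row=0 col=0 char='t'
After 3 (k): row=0 col=0 char='t'
After 4 (k): row=0 col=0 char='t'
After 5 (h): row=0 col=0 char='t'
After 6 (l): row=0 col=1 char='w'
After 7 (l): row=0 col=2 char='o'
After 8 (k): row=0 col=2 char='o'
After 9 (w): row=0 col=4 char='s'

Answer: sand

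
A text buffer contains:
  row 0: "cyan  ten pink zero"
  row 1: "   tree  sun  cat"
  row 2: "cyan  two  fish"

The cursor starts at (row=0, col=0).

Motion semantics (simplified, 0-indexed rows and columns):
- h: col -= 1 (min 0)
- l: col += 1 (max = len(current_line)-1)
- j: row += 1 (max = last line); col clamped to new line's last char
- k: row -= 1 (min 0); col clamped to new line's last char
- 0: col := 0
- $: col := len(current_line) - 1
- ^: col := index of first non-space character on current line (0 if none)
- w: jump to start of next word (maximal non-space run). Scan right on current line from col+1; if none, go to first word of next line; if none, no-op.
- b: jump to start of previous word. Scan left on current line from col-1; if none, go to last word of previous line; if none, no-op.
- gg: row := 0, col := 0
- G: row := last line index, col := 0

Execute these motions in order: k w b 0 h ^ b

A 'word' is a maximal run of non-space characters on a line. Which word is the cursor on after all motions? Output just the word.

Answer: cyan

Derivation:
After 1 (k): row=0 col=0 char='c'
After 2 (w): row=0 col=6 char='t'
After 3 (b): row=0 col=0 char='c'
After 4 (0): row=0 col=0 char='c'
After 5 (h): row=0 col=0 char='c'
After 6 (^): row=0 col=0 char='c'
After 7 (b): row=0 col=0 char='c'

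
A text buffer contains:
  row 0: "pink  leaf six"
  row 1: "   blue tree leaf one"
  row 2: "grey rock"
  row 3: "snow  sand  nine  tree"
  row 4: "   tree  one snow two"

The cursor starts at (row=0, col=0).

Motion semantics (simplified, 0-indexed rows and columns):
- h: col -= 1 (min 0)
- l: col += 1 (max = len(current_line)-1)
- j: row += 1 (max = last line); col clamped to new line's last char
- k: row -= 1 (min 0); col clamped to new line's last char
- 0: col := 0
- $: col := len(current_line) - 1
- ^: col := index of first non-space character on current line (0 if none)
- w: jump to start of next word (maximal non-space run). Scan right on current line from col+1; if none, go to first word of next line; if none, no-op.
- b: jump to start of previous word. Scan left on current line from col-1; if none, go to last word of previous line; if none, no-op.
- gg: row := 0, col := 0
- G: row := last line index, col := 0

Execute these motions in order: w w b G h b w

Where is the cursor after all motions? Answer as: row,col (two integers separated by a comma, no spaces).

Answer: 4,3

Derivation:
After 1 (w): row=0 col=6 char='l'
After 2 (w): row=0 col=11 char='s'
After 3 (b): row=0 col=6 char='l'
After 4 (G): row=4 col=0 char='_'
After 5 (h): row=4 col=0 char='_'
After 6 (b): row=3 col=18 char='t'
After 7 (w): row=4 col=3 char='t'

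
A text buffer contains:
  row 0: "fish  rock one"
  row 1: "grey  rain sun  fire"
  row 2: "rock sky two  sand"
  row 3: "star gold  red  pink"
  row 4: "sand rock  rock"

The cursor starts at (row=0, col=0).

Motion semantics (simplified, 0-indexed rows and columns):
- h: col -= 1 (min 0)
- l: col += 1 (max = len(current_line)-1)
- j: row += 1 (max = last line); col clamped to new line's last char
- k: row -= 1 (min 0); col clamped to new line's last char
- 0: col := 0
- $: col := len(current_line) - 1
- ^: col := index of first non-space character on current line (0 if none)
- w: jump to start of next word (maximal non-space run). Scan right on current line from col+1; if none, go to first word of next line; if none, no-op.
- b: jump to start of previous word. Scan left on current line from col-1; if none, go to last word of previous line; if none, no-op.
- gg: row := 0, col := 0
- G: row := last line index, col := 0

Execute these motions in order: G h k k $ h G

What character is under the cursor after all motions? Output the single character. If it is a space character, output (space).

After 1 (G): row=4 col=0 char='s'
After 2 (h): row=4 col=0 char='s'
After 3 (k): row=3 col=0 char='s'
After 4 (k): row=2 col=0 char='r'
After 5 ($): row=2 col=17 char='d'
After 6 (h): row=2 col=16 char='n'
After 7 (G): row=4 col=0 char='s'

Answer: s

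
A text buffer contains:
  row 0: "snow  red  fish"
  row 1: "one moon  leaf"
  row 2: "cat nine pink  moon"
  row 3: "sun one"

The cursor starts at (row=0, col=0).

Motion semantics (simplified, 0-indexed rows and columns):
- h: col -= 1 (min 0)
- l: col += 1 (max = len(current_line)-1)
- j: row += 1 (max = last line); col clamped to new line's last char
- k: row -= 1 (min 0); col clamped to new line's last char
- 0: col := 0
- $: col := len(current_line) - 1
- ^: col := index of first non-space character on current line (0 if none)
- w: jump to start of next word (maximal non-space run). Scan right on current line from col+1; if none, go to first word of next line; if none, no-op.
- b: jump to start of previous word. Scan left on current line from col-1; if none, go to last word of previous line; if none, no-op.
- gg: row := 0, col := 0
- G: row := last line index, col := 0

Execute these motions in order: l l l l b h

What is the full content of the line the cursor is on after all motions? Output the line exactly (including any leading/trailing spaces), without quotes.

Answer: snow  red  fish

Derivation:
After 1 (l): row=0 col=1 char='n'
After 2 (l): row=0 col=2 char='o'
After 3 (l): row=0 col=3 char='w'
After 4 (l): row=0 col=4 char='_'
After 5 (b): row=0 col=0 char='s'
After 6 (h): row=0 col=0 char='s'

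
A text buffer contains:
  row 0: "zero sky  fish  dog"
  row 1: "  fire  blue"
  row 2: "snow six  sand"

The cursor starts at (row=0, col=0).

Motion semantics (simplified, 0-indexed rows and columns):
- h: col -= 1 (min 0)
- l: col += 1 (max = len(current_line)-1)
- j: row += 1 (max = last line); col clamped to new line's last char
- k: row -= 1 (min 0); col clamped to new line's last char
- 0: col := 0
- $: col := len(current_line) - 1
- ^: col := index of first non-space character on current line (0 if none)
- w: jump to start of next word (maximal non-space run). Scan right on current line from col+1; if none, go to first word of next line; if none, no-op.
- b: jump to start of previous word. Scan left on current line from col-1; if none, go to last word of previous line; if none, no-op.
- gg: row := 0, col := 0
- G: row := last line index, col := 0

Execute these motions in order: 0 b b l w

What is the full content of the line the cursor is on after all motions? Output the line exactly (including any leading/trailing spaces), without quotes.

After 1 (0): row=0 col=0 char='z'
After 2 (b): row=0 col=0 char='z'
After 3 (b): row=0 col=0 char='z'
After 4 (l): row=0 col=1 char='e'
After 5 (w): row=0 col=5 char='s'

Answer: zero sky  fish  dog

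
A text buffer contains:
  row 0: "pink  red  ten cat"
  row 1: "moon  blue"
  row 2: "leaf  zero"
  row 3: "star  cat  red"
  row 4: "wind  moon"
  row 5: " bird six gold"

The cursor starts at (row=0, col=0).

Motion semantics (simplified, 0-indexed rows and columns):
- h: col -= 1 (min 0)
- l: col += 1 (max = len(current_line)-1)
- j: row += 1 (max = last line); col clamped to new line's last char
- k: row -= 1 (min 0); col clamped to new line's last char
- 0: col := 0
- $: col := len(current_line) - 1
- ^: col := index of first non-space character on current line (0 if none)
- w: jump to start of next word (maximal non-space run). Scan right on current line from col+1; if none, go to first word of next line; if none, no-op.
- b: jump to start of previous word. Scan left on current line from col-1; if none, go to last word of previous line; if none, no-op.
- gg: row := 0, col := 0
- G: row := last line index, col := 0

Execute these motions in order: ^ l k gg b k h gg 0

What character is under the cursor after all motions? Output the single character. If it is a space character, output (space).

After 1 (^): row=0 col=0 char='p'
After 2 (l): row=0 col=1 char='i'
After 3 (k): row=0 col=1 char='i'
After 4 (gg): row=0 col=0 char='p'
After 5 (b): row=0 col=0 char='p'
After 6 (k): row=0 col=0 char='p'
After 7 (h): row=0 col=0 char='p'
After 8 (gg): row=0 col=0 char='p'
After 9 (0): row=0 col=0 char='p'

Answer: p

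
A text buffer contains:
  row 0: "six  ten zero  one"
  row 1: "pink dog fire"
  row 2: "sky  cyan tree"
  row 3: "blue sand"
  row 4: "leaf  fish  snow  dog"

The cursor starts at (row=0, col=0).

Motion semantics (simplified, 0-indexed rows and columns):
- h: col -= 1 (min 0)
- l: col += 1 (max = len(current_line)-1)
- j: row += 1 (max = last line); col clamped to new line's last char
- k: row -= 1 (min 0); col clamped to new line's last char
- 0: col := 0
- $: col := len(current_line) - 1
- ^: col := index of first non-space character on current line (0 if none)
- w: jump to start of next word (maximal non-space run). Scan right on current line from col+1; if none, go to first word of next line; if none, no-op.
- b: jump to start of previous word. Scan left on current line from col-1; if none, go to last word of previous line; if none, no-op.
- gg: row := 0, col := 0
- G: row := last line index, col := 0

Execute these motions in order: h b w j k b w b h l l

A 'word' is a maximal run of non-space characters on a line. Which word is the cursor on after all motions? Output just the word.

After 1 (h): row=0 col=0 char='s'
After 2 (b): row=0 col=0 char='s'
After 3 (w): row=0 col=5 char='t'
After 4 (j): row=1 col=5 char='d'
After 5 (k): row=0 col=5 char='t'
After 6 (b): row=0 col=0 char='s'
After 7 (w): row=0 col=5 char='t'
After 8 (b): row=0 col=0 char='s'
After 9 (h): row=0 col=0 char='s'
After 10 (l): row=0 col=1 char='i'
After 11 (l): row=0 col=2 char='x'

Answer: six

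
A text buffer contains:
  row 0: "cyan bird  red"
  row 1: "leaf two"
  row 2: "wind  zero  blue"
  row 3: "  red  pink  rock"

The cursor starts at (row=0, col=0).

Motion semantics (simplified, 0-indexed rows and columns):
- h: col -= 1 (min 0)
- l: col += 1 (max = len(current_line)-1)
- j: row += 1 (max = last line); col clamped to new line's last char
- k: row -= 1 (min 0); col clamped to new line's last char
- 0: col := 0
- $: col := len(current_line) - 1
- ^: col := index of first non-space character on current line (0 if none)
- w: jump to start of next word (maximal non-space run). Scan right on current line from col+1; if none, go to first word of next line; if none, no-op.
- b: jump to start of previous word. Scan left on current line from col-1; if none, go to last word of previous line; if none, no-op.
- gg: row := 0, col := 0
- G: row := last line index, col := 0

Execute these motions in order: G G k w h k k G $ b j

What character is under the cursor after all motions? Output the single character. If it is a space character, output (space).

After 1 (G): row=3 col=0 char='_'
After 2 (G): row=3 col=0 char='_'
After 3 (k): row=2 col=0 char='w'
After 4 (w): row=2 col=6 char='z'
After 5 (h): row=2 col=5 char='_'
After 6 (k): row=1 col=5 char='t'
After 7 (k): row=0 col=5 char='b'
After 8 (G): row=3 col=0 char='_'
After 9 ($): row=3 col=16 char='k'
After 10 (b): row=3 col=13 char='r'
After 11 (j): row=3 col=13 char='r'

Answer: r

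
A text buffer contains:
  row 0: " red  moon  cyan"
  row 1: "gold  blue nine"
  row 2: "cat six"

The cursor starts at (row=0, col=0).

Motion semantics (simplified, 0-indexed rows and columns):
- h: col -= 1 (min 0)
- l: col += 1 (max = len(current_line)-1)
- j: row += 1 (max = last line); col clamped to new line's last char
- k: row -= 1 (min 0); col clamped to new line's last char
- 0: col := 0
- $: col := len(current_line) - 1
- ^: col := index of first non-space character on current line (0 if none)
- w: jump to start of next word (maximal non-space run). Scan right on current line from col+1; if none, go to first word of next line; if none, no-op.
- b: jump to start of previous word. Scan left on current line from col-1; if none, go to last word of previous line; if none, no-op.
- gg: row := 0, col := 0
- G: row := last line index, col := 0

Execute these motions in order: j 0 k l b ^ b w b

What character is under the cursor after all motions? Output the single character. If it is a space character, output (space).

After 1 (j): row=1 col=0 char='g'
After 2 (0): row=1 col=0 char='g'
After 3 (k): row=0 col=0 char='_'
After 4 (l): row=0 col=1 char='r'
After 5 (b): row=0 col=1 char='r'
After 6 (^): row=0 col=1 char='r'
After 7 (b): row=0 col=1 char='r'
After 8 (w): row=0 col=6 char='m'
After 9 (b): row=0 col=1 char='r'

Answer: r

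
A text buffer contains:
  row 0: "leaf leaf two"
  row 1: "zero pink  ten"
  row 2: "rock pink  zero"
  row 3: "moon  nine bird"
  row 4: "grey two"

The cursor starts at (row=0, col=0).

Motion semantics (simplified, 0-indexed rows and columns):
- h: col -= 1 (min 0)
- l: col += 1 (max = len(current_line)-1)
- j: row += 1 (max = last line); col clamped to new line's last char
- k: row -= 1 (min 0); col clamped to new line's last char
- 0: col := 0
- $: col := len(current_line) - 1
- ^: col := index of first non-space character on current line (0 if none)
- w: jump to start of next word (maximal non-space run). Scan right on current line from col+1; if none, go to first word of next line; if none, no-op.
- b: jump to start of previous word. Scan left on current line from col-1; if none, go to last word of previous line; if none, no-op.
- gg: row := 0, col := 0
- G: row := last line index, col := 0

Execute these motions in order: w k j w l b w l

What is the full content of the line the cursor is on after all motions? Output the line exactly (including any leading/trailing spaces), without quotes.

After 1 (w): row=0 col=5 char='l'
After 2 (k): row=0 col=5 char='l'
After 3 (j): row=1 col=5 char='p'
After 4 (w): row=1 col=11 char='t'
After 5 (l): row=1 col=12 char='e'
After 6 (b): row=1 col=11 char='t'
After 7 (w): row=2 col=0 char='r'
After 8 (l): row=2 col=1 char='o'

Answer: rock pink  zero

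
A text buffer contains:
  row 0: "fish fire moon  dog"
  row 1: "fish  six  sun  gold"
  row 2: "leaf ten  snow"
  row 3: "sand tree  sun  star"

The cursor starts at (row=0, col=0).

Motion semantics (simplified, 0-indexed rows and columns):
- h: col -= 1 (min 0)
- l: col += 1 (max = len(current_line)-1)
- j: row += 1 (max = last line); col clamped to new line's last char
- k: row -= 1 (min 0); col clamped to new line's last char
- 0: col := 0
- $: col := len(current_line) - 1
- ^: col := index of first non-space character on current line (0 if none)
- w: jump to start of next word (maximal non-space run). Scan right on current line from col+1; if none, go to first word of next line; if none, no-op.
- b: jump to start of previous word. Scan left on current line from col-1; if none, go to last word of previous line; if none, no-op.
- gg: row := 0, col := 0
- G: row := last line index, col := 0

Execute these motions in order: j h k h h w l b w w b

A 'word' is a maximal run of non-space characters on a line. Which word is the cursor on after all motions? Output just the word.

Answer: moon

Derivation:
After 1 (j): row=1 col=0 char='f'
After 2 (h): row=1 col=0 char='f'
After 3 (k): row=0 col=0 char='f'
After 4 (h): row=0 col=0 char='f'
After 5 (h): row=0 col=0 char='f'
After 6 (w): row=0 col=5 char='f'
After 7 (l): row=0 col=6 char='i'
After 8 (b): row=0 col=5 char='f'
After 9 (w): row=0 col=10 char='m'
After 10 (w): row=0 col=16 char='d'
After 11 (b): row=0 col=10 char='m'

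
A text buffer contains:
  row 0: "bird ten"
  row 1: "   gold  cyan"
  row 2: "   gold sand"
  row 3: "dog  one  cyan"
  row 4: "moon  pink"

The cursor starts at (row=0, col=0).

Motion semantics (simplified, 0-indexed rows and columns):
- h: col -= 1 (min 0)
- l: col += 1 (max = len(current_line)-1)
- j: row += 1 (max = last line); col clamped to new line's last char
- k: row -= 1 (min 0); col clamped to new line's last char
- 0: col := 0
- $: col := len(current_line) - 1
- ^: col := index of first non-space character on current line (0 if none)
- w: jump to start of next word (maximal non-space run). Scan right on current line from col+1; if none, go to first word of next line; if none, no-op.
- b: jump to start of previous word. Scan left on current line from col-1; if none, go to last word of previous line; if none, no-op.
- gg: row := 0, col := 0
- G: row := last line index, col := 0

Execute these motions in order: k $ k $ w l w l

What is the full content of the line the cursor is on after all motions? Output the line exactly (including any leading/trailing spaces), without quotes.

After 1 (k): row=0 col=0 char='b'
After 2 ($): row=0 col=7 char='n'
After 3 (k): row=0 col=7 char='n'
After 4 ($): row=0 col=7 char='n'
After 5 (w): row=1 col=3 char='g'
After 6 (l): row=1 col=4 char='o'
After 7 (w): row=1 col=9 char='c'
After 8 (l): row=1 col=10 char='y'

Answer:    gold  cyan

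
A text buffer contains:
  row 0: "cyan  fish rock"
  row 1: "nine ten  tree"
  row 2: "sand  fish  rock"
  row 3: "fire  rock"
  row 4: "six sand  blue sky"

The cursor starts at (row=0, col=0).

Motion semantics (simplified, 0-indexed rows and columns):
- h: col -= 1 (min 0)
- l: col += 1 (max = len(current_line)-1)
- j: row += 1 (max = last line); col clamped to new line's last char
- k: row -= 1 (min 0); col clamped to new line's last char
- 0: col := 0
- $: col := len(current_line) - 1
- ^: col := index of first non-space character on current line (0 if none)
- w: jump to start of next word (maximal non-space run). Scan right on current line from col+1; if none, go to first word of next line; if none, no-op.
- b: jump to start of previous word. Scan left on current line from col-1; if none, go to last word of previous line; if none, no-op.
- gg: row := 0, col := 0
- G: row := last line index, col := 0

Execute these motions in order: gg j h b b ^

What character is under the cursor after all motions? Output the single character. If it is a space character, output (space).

After 1 (gg): row=0 col=0 char='c'
After 2 (j): row=1 col=0 char='n'
After 3 (h): row=1 col=0 char='n'
After 4 (b): row=0 col=11 char='r'
After 5 (b): row=0 col=6 char='f'
After 6 (^): row=0 col=0 char='c'

Answer: c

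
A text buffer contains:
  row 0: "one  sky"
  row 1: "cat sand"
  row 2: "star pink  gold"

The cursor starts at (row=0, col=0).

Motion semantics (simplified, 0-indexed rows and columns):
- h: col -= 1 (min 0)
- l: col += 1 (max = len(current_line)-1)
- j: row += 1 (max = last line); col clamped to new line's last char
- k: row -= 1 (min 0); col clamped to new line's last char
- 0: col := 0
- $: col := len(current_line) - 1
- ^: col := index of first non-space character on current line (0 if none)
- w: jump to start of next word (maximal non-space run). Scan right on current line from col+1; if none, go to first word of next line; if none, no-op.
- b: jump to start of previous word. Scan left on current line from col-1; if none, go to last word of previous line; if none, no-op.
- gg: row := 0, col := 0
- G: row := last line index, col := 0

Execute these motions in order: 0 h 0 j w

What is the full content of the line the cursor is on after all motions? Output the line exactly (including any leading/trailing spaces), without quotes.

Answer: cat sand

Derivation:
After 1 (0): row=0 col=0 char='o'
After 2 (h): row=0 col=0 char='o'
After 3 (0): row=0 col=0 char='o'
After 4 (j): row=1 col=0 char='c'
After 5 (w): row=1 col=4 char='s'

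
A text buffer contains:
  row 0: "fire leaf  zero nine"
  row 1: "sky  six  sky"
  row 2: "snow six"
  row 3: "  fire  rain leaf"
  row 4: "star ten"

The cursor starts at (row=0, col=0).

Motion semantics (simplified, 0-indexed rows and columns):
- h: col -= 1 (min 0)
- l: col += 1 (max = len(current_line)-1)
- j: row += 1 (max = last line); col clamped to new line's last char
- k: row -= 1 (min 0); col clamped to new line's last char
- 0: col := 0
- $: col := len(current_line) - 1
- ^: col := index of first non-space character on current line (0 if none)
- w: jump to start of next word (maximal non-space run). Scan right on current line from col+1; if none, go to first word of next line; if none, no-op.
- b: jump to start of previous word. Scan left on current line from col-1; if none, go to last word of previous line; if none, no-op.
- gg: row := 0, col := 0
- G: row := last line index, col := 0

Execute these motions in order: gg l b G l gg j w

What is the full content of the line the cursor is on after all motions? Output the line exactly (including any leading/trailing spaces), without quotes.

After 1 (gg): row=0 col=0 char='f'
After 2 (l): row=0 col=1 char='i'
After 3 (b): row=0 col=0 char='f'
After 4 (G): row=4 col=0 char='s'
After 5 (l): row=4 col=1 char='t'
After 6 (gg): row=0 col=0 char='f'
After 7 (j): row=1 col=0 char='s'
After 8 (w): row=1 col=5 char='s'

Answer: sky  six  sky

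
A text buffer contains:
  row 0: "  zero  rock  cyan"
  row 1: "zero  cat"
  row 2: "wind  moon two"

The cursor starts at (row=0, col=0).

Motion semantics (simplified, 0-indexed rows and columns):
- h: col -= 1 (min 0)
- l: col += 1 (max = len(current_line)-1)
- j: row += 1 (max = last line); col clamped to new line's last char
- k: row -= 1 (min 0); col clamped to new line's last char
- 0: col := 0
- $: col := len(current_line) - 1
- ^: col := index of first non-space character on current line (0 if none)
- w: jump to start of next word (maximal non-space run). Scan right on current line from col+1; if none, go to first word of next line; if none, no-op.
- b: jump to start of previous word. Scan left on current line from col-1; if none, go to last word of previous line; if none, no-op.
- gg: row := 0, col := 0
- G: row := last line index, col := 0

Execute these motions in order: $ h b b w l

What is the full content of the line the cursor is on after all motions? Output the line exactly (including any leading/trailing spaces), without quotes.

After 1 ($): row=0 col=17 char='n'
After 2 (h): row=0 col=16 char='a'
After 3 (b): row=0 col=14 char='c'
After 4 (b): row=0 col=8 char='r'
After 5 (w): row=0 col=14 char='c'
After 6 (l): row=0 col=15 char='y'

Answer:   zero  rock  cyan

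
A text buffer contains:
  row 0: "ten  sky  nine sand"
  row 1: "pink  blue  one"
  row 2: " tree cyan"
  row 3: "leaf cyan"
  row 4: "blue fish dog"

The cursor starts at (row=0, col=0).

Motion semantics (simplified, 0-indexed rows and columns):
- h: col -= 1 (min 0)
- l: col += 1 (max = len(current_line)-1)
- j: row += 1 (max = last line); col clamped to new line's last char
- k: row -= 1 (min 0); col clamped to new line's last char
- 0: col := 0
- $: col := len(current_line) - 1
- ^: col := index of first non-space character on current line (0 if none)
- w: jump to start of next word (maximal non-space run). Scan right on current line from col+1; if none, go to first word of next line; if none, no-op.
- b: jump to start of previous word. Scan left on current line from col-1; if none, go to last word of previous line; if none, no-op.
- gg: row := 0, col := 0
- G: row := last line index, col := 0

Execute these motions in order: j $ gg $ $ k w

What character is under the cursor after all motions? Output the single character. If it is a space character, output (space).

After 1 (j): row=1 col=0 char='p'
After 2 ($): row=1 col=14 char='e'
After 3 (gg): row=0 col=0 char='t'
After 4 ($): row=0 col=18 char='d'
After 5 ($): row=0 col=18 char='d'
After 6 (k): row=0 col=18 char='d'
After 7 (w): row=1 col=0 char='p'

Answer: p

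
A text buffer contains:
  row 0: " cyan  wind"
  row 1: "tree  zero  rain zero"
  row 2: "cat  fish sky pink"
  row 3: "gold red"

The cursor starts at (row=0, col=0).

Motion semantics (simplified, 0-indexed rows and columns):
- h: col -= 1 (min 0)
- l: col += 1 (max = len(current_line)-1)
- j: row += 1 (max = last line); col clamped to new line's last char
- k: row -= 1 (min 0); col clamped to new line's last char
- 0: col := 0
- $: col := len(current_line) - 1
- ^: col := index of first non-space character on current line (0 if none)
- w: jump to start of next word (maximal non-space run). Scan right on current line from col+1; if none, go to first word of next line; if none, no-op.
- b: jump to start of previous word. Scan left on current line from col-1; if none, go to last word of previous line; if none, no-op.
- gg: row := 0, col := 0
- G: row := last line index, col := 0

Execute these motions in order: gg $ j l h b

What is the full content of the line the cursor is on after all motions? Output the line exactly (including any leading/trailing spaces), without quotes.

Answer: tree  zero  rain zero

Derivation:
After 1 (gg): row=0 col=0 char='_'
After 2 ($): row=0 col=10 char='d'
After 3 (j): row=1 col=10 char='_'
After 4 (l): row=1 col=11 char='_'
After 5 (h): row=1 col=10 char='_'
After 6 (b): row=1 col=6 char='z'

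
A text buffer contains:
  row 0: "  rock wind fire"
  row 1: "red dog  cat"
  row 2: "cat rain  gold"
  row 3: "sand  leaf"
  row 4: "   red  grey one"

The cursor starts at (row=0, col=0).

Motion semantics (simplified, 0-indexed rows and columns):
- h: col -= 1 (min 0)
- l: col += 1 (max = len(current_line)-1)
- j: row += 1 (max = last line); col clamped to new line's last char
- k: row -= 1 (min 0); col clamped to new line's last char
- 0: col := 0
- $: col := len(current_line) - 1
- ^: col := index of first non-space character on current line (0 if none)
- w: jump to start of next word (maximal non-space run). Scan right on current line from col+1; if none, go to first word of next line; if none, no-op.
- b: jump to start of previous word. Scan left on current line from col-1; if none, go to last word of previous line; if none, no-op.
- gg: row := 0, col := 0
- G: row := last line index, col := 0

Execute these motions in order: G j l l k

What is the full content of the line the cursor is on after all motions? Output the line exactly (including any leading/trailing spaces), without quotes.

Answer: sand  leaf

Derivation:
After 1 (G): row=4 col=0 char='_'
After 2 (j): row=4 col=0 char='_'
After 3 (l): row=4 col=1 char='_'
After 4 (l): row=4 col=2 char='_'
After 5 (k): row=3 col=2 char='n'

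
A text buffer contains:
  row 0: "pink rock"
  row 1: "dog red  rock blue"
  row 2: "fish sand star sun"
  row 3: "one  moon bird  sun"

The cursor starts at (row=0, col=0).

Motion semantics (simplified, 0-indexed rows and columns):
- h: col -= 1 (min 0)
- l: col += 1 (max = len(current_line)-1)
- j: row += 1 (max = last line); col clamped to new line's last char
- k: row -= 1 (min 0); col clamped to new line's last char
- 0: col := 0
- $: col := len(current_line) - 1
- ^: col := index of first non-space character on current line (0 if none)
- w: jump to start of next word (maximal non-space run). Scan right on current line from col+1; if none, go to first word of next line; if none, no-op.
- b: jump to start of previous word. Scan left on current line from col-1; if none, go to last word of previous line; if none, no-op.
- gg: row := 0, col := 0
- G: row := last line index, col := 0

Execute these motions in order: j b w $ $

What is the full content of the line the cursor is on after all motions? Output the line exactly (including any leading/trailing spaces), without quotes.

Answer: dog red  rock blue

Derivation:
After 1 (j): row=1 col=0 char='d'
After 2 (b): row=0 col=5 char='r'
After 3 (w): row=1 col=0 char='d'
After 4 ($): row=1 col=17 char='e'
After 5 ($): row=1 col=17 char='e'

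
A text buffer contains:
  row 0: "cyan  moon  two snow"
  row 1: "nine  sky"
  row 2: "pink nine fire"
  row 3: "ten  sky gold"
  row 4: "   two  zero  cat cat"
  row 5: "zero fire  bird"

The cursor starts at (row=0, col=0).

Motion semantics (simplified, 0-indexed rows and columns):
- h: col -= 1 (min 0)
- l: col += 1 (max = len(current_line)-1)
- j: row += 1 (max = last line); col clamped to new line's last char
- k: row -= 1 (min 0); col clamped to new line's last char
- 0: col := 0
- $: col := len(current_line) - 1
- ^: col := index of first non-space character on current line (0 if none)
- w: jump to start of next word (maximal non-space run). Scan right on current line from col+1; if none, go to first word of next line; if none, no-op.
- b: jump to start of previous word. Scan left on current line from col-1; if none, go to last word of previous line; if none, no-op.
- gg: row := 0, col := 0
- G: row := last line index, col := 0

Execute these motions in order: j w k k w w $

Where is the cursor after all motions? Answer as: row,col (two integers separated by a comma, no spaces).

Answer: 0,19

Derivation:
After 1 (j): row=1 col=0 char='n'
After 2 (w): row=1 col=6 char='s'
After 3 (k): row=0 col=6 char='m'
After 4 (k): row=0 col=6 char='m'
After 5 (w): row=0 col=12 char='t'
After 6 (w): row=0 col=16 char='s'
After 7 ($): row=0 col=19 char='w'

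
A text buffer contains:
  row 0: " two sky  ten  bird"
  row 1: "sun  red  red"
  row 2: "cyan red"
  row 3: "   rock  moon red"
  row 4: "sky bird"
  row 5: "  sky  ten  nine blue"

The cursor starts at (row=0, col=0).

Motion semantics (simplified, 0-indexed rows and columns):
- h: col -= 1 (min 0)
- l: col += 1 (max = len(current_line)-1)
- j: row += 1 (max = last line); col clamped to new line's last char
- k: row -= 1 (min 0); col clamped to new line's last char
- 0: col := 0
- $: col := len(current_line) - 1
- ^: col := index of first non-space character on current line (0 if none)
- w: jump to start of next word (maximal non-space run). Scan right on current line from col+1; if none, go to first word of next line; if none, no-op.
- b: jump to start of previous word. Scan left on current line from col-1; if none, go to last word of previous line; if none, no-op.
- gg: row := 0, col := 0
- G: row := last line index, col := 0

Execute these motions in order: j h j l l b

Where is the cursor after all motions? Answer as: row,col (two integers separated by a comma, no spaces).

Answer: 2,0

Derivation:
After 1 (j): row=1 col=0 char='s'
After 2 (h): row=1 col=0 char='s'
After 3 (j): row=2 col=0 char='c'
After 4 (l): row=2 col=1 char='y'
After 5 (l): row=2 col=2 char='a'
After 6 (b): row=2 col=0 char='c'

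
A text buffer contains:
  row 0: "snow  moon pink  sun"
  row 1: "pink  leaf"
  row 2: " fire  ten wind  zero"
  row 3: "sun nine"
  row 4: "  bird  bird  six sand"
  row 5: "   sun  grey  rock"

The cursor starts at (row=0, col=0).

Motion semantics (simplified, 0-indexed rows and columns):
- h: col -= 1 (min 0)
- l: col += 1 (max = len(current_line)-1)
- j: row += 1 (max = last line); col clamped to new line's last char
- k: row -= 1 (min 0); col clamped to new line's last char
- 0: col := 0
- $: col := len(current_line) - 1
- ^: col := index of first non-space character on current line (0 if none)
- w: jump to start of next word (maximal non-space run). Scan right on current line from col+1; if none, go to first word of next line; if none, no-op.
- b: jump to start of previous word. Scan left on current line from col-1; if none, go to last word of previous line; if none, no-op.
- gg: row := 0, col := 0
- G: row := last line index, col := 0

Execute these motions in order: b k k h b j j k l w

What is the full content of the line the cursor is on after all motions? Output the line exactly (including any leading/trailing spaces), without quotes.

After 1 (b): row=0 col=0 char='s'
After 2 (k): row=0 col=0 char='s'
After 3 (k): row=0 col=0 char='s'
After 4 (h): row=0 col=0 char='s'
After 5 (b): row=0 col=0 char='s'
After 6 (j): row=1 col=0 char='p'
After 7 (j): row=2 col=0 char='_'
After 8 (k): row=1 col=0 char='p'
After 9 (l): row=1 col=1 char='i'
After 10 (w): row=1 col=6 char='l'

Answer: pink  leaf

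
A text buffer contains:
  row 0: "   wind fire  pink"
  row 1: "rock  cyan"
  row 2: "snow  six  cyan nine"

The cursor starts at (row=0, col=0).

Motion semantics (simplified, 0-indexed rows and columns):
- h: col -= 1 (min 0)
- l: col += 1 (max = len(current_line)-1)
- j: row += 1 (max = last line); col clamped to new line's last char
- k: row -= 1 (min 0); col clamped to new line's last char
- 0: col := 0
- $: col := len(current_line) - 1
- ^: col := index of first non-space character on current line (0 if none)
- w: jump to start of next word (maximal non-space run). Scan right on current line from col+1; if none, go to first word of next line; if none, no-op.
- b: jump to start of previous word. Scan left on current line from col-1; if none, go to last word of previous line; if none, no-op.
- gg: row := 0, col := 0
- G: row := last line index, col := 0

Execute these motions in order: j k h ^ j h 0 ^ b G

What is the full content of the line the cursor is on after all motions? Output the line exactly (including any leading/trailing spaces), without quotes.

Answer: snow  six  cyan nine

Derivation:
After 1 (j): row=1 col=0 char='r'
After 2 (k): row=0 col=0 char='_'
After 3 (h): row=0 col=0 char='_'
After 4 (^): row=0 col=3 char='w'
After 5 (j): row=1 col=3 char='k'
After 6 (h): row=1 col=2 char='c'
After 7 (0): row=1 col=0 char='r'
After 8 (^): row=1 col=0 char='r'
After 9 (b): row=0 col=14 char='p'
After 10 (G): row=2 col=0 char='s'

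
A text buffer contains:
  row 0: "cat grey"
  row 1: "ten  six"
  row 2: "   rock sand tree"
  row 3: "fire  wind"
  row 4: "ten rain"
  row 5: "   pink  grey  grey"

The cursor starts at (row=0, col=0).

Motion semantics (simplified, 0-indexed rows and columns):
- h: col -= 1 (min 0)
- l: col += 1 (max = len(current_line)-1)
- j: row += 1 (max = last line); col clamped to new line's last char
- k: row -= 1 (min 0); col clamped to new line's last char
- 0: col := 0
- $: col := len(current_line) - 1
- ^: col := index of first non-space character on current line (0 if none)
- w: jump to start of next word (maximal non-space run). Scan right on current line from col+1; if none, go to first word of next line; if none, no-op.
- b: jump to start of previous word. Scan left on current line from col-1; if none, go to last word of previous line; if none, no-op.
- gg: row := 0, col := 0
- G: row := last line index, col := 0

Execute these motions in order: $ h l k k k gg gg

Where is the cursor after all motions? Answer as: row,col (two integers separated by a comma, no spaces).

Answer: 0,0

Derivation:
After 1 ($): row=0 col=7 char='y'
After 2 (h): row=0 col=6 char='e'
After 3 (l): row=0 col=7 char='y'
After 4 (k): row=0 col=7 char='y'
After 5 (k): row=0 col=7 char='y'
After 6 (k): row=0 col=7 char='y'
After 7 (gg): row=0 col=0 char='c'
After 8 (gg): row=0 col=0 char='c'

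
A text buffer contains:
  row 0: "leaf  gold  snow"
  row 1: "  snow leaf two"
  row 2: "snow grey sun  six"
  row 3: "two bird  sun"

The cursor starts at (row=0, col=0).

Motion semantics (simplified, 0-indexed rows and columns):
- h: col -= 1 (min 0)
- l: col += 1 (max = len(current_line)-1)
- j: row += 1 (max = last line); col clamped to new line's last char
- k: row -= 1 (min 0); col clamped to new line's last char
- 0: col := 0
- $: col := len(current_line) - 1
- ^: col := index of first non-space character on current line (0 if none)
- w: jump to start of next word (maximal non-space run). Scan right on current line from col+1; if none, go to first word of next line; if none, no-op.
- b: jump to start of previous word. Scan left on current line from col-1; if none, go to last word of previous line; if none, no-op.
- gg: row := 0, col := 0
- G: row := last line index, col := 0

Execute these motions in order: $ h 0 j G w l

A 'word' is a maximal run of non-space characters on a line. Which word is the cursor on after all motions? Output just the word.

After 1 ($): row=0 col=15 char='w'
After 2 (h): row=0 col=14 char='o'
After 3 (0): row=0 col=0 char='l'
After 4 (j): row=1 col=0 char='_'
After 5 (G): row=3 col=0 char='t'
After 6 (w): row=3 col=4 char='b'
After 7 (l): row=3 col=5 char='i'

Answer: bird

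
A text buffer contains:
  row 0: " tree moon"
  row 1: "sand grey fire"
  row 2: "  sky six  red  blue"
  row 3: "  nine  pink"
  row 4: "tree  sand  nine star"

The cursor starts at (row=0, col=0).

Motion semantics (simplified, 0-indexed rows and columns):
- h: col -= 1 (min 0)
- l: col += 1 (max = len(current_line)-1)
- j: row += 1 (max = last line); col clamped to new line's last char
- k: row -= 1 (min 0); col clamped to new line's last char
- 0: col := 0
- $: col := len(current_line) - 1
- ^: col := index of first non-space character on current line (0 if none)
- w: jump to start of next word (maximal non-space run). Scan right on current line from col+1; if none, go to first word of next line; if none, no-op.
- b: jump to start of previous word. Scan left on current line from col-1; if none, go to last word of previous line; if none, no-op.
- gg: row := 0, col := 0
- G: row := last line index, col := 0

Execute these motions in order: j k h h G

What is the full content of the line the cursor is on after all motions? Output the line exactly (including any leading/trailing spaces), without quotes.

After 1 (j): row=1 col=0 char='s'
After 2 (k): row=0 col=0 char='_'
After 3 (h): row=0 col=0 char='_'
After 4 (h): row=0 col=0 char='_'
After 5 (G): row=4 col=0 char='t'

Answer: tree  sand  nine star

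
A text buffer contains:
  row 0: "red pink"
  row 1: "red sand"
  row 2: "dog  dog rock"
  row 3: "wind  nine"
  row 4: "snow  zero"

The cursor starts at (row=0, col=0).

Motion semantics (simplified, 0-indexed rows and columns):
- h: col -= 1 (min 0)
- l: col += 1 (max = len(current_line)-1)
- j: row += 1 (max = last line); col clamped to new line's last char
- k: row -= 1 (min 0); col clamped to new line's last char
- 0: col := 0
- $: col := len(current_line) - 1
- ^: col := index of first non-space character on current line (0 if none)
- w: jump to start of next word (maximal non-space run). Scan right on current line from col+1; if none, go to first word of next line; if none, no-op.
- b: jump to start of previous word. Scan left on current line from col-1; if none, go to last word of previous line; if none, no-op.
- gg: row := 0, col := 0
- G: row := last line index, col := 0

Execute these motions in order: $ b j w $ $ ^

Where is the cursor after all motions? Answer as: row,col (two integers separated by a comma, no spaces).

After 1 ($): row=0 col=7 char='k'
After 2 (b): row=0 col=4 char='p'
After 3 (j): row=1 col=4 char='s'
After 4 (w): row=2 col=0 char='d'
After 5 ($): row=2 col=12 char='k'
After 6 ($): row=2 col=12 char='k'
After 7 (^): row=2 col=0 char='d'

Answer: 2,0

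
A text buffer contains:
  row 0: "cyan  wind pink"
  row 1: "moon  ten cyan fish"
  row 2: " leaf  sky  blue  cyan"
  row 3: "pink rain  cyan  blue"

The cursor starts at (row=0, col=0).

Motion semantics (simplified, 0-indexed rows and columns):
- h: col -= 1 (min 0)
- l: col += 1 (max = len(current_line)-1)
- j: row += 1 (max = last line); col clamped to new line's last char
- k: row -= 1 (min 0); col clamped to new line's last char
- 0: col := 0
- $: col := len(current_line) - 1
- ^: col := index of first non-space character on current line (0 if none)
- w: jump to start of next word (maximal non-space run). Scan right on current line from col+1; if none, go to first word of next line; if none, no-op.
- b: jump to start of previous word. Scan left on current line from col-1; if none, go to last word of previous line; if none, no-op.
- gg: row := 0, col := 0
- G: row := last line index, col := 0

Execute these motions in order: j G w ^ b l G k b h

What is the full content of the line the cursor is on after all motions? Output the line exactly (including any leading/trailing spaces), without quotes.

Answer: moon  ten cyan fish

Derivation:
After 1 (j): row=1 col=0 char='m'
After 2 (G): row=3 col=0 char='p'
After 3 (w): row=3 col=5 char='r'
After 4 (^): row=3 col=0 char='p'
After 5 (b): row=2 col=18 char='c'
After 6 (l): row=2 col=19 char='y'
After 7 (G): row=3 col=0 char='p'
After 8 (k): row=2 col=0 char='_'
After 9 (b): row=1 col=15 char='f'
After 10 (h): row=1 col=14 char='_'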